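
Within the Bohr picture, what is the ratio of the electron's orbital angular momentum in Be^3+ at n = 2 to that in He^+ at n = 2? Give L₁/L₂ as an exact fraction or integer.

1

L = nℏ is independent of Z.
L₁/L₂ = n₁/n₂ = 2/2 = 1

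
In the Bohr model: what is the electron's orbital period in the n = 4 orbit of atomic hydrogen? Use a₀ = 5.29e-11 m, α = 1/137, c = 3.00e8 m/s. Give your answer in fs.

r = n²a₀/Z = 4²·5.29e-11/1 = 8.46e-10 m
v = Zαc/n = 1·0.00730·3.00e8/4 = 5.47e5 m/s
T = 2πr/v = 9.71e-15 s = 9.71 fs

9.71 fs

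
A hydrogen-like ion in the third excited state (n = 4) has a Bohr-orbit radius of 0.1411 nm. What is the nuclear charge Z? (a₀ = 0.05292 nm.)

6

r_n = n²a₀/Z ⇒ Z = n²a₀/r = 4² × 0.05292 / 0.1411 ≈ 6.00
Z = 6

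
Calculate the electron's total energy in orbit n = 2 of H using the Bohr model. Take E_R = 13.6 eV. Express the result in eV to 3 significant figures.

-3.40 eV

E_n = −E_R·Z²/n² = −13.6 × 1²/2² = -3.40 eV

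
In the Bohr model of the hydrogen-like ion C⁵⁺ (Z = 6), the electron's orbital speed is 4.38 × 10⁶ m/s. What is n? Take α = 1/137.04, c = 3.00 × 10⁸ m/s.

3

v_n = Zαc/n ⇒ n = Zαc/v = 6 × 0.00730 × 3.00 × 10⁸ / 4.38 × 10⁶ ≈ 3.00
n = 3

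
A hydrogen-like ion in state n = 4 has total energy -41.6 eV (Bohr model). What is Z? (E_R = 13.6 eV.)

E_n = −E_R Z²/n² ⇒ Z² = −E_n n²/E_R = 41.6 × 4² / 13.6 ≈ 48.94
Z = 7

7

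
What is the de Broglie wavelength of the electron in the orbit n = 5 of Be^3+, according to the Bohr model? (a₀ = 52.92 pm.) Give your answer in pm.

The Bohr quantisation condition is nλ = 2πr_n.
r_n = n²a₀/Z = 330.8 pm
λ = 2πr_n/n = 2π·330.8/5 = 415.6 pm

415.6 pm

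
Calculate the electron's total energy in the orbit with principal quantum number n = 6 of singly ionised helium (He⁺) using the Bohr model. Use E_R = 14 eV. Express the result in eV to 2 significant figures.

E_n = −E_R·Z²/n² = −14 × 2²/6² = -1.6 eV

-1.6 eV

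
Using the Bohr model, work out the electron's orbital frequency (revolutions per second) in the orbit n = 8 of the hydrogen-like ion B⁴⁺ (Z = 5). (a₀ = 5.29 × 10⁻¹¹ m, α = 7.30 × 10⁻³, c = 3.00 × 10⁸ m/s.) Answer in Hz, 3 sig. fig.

r = n²a₀/Z = 6.77 × 10⁻¹⁰ m, v = Zαc/n = 1.37 × 10⁶ m/s
f = v/(2πr) = 3.22 × 10¹⁴ Hz

3.22 × 10¹⁴ Hz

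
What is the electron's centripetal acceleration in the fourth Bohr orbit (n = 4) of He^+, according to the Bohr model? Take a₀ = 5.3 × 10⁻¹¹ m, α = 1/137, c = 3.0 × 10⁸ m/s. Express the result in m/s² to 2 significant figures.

r = n²a₀/Z = 4.2 × 10⁻¹⁰ m, v = Zαc/n = 1.1 × 10⁶ m/s
a = v²/r = (1.1 × 10⁶)² / 4.2 × 10⁻¹⁰ = 2.8 × 10²¹ m/s²

2.8 × 10²¹ m/s²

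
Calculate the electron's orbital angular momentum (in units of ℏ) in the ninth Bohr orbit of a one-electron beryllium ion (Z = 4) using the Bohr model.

9

L_n = nℏ, so L/ℏ = n = 9.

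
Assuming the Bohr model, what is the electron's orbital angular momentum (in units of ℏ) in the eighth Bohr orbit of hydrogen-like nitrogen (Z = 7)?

L_n = nℏ, so L/ℏ = n = 8.

8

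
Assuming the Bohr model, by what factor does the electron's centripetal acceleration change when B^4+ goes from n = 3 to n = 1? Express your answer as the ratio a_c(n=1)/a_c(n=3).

a_c ∝ Z^3 · n^-4; with Z fixed, a_c ∝ n^-4.
a_c(n=1)/a_c(n=3) = (1/3)^-4 = 81

81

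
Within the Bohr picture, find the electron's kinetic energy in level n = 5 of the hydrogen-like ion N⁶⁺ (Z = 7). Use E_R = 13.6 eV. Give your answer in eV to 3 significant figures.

26.7 eV

For a Coulomb orbit the virial theorem gives K = −E_n.
E_n = −E_R·Z²/n², so K = E_R·Z²/n² = 13.6 × 7²/5² = 26.7 eV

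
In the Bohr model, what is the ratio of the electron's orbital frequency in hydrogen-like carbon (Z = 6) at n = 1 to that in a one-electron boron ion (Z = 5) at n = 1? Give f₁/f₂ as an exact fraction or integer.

36/25

f ∝ Z^2 · n^-3
f₁/f₂ = (6/5)^2 · (1/1)^-3 = 36/25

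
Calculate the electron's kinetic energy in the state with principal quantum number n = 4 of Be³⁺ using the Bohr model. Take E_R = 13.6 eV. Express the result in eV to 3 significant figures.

For a Coulomb orbit the virial theorem gives K = −E_n.
E_n = −E_R·Z²/n², so K = E_R·Z²/n² = 13.6 × 4²/4² = 13.6 eV

13.6 eV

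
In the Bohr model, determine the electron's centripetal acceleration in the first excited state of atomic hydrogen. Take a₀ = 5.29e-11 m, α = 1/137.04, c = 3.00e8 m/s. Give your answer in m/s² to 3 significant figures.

5.66e21 m/s²

r = n²a₀/Z = 2.12e-10 m, v = Zαc/n = 1.09e6 m/s
a = v²/r = (1.09e6)² / 2.12e-10 = 5.66e21 m/s²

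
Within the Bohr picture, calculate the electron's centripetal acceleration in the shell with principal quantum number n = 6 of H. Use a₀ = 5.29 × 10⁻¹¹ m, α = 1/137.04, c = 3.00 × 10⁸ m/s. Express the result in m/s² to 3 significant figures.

6.99 × 10¹⁹ m/s²

r = n²a₀/Z = 1.90 × 10⁻⁹ m, v = Zαc/n = 3.65 × 10⁵ m/s
a = v²/r = (3.65 × 10⁵)² / 1.90 × 10⁻⁹ = 6.99 × 10¹⁹ m/s²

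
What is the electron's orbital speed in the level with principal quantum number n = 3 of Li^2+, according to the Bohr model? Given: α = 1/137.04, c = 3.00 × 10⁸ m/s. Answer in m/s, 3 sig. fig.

v_n = Zαc/n = 3 × 0.00730 × 3.00 × 10⁸ / 3
    = 2.19 × 10⁶ m/s

2.19 × 10⁶ m/s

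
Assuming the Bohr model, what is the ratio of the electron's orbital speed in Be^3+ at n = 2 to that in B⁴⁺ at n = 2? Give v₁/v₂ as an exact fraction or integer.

4/5

v ∝ Z^1 · n^-1
v₁/v₂ = (4/5)^1 · (2/2)^-1 = 4/5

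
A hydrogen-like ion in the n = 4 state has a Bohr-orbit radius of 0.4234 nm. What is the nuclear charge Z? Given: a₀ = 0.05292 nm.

2

r_n = n²a₀/Z ⇒ Z = n²a₀/r = 4² × 0.05292 / 0.4234 ≈ 2.00
Z = 2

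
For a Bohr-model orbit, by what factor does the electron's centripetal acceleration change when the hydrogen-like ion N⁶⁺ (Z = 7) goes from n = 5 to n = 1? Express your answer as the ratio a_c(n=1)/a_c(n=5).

625

a_c ∝ Z^3 · n^-4; with Z fixed, a_c ∝ n^-4.
a_c(n=1)/a_c(n=5) = (1/5)^-4 = 625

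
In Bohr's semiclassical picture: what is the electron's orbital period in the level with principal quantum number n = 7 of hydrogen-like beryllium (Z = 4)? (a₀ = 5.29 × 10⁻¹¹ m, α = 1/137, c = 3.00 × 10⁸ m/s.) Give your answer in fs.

r = n²a₀/Z = 7²·5.29 × 10⁻¹¹/4 = 6.48 × 10⁻¹⁰ m
v = Zαc/n = 4·0.00730·3.00 × 10⁸/7 = 1.25 × 10⁶ m/s
T = 2πr/v = 3.25 × 10⁻¹⁵ s = 3.25 fs

3.25 fs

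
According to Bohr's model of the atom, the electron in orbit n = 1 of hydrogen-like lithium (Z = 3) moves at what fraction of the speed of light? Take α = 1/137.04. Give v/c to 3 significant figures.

v_n = Zαc/n, so v/c = Zα/n = 3 × 0.00730 / 1 = 0.0219

0.0219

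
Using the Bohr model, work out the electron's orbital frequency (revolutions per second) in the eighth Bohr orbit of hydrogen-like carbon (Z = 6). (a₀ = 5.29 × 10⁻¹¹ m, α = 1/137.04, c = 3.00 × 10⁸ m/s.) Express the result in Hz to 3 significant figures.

4.63 × 10¹⁴ Hz

r = n²a₀/Z = 5.64 × 10⁻¹⁰ m, v = Zαc/n = 1.64 × 10⁶ m/s
f = v/(2πr) = 4.63 × 10¹⁴ Hz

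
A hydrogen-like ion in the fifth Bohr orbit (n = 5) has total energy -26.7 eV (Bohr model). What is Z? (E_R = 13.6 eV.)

7

E_n = −E_R Z²/n² ⇒ Z² = −E_n n²/E_R = 26.7 × 5² / 13.6 ≈ 49.08
Z = 7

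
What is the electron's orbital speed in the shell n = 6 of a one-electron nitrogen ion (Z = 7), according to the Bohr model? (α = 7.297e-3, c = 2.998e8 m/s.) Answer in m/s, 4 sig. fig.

v_n = Zαc/n = 7 × 0.007297 × 2.998e8 / 6
    = 2.552e6 m/s

2.552e6 m/s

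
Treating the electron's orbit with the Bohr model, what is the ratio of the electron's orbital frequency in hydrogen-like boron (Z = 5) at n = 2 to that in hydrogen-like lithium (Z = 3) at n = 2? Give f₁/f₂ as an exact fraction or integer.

f ∝ Z^2 · n^-3
f₁/f₂ = (5/3)^2 · (2/2)^-3 = 25/9

25/9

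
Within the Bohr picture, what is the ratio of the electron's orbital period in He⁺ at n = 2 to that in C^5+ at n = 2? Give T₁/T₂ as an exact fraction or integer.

T ∝ Z^-2 · n^3
T₁/T₂ = (2/6)^-2 · (2/2)^3 = 9

9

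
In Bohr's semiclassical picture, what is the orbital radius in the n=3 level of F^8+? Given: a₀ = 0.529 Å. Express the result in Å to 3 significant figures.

r_n = n²a₀/Z = 3² × 0.529 / 9
    = 9 × 0.529 / 9 = 0.529 Å

0.529 Å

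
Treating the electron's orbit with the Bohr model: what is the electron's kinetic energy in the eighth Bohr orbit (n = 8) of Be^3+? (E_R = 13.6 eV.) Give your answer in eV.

For a Coulomb orbit the virial theorem gives K = −E_n.
E_n = −E_R·Z²/n², so K = E_R·Z²/n² = 13.6 × 4²/8² = 3.40 eV

3.40 eV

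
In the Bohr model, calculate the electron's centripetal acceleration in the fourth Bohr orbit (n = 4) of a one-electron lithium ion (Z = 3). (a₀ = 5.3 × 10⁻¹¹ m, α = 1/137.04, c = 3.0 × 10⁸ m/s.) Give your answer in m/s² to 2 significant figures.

r = n²a₀/Z = 2.8 × 10⁻¹⁰ m, v = Zαc/n = 1.6 × 10⁶ m/s
a = v²/r = (1.6 × 10⁶)² / 2.8 × 10⁻¹⁰ = 9.5 × 10²¹ m/s²

9.5 × 10²¹ m/s²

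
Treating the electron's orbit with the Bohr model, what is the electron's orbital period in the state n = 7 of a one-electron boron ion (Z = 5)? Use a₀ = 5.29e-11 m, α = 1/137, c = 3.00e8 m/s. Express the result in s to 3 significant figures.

2.08e-15 s

r = n²a₀/Z = 7²·5.29e-11/5 = 5.18e-10 m
v = Zαc/n = 5·0.00730·3.00e8/7 = 1.56e6 m/s
T = 2πr/v = 2.08e-15 s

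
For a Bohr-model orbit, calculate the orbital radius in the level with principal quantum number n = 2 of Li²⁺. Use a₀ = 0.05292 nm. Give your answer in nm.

r_n = n²a₀/Z = 2² × 0.05292 / 3
    = 4 × 0.05292 / 3 = 0.07056 nm

0.07056 nm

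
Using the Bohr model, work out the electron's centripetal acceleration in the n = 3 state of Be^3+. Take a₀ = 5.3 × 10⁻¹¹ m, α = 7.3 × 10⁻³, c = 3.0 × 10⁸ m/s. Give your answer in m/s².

r = n²a₀/Z = 1.2 × 10⁻¹⁰ m, v = Zαc/n = 2.9 × 10⁶ m/s
a = v²/r = (2.9 × 10⁶)² / 1.2 × 10⁻¹⁰ = 7.2 × 10²² m/s²

7.2 × 10²² m/s²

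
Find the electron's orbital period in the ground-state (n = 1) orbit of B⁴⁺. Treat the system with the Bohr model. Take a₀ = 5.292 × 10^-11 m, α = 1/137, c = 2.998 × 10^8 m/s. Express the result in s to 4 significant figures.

r = n²a₀/Z = 1²·5.292 × 10^-11/5 = 1.058 × 10^-11 m
v = Zαc/n = 5·0.007299·2.998 × 10^8/1 = 1.094 × 10^7 m/s
T = 2πr/v = 6.078 × 10^-18 s

6.078 × 10^-18 s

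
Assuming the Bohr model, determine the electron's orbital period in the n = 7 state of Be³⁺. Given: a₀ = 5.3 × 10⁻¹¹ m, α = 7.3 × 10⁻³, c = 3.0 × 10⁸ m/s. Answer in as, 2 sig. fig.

r = n²a₀/Z = 7²·5.3 × 10⁻¹¹/4 = 6.5 × 10⁻¹⁰ m
v = Zαc/n = 4·0.0073·3.0 × 10⁸/7 = 1.3 × 10⁶ m/s
T = 2πr/v = 3.3 × 10⁻¹⁵ s = 3300 as

3300 as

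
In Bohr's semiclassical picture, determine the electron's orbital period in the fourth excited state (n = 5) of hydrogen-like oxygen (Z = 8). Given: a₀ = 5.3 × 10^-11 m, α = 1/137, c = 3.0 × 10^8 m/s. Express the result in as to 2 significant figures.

r = n²a₀/Z = 5²·5.3 × 10^-11/8 = 1.7 × 10^-10 m
v = Zαc/n = 8·0.0073·3.0 × 10^8/5 = 3.5 × 10^6 m/s
T = 2πr/v = 3.0 × 10^-16 s = 300 as

300 as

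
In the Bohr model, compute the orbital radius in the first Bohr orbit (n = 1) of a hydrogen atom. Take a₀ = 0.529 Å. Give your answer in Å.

r_n = n²a₀/Z = 1² × 0.529 / 1
    = 1 × 0.529 / 1 = 0.529 Å

0.529 Å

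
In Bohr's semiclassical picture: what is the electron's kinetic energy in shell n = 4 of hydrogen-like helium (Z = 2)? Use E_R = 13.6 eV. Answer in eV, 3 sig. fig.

For a Coulomb orbit the virial theorem gives K = −E_n.
E_n = −E_R·Z²/n², so K = E_R·Z²/n² = 13.6 × 2²/4² = 3.40 eV

3.40 eV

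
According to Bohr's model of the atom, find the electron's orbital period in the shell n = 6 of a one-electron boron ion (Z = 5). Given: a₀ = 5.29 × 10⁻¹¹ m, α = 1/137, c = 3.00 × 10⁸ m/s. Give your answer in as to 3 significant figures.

r = n²a₀/Z = 6²·5.29 × 10⁻¹¹/5 = 3.81 × 10⁻¹⁰ m
v = Zαc/n = 5·0.00730·3.00 × 10⁸/6 = 1.82 × 10⁶ m/s
T = 2πr/v = 1.31 × 10⁻¹⁵ s = 1310 as

1310 as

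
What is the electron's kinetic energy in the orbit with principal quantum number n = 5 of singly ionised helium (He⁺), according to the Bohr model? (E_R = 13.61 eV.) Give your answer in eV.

2.178 eV

For a Coulomb orbit the virial theorem gives K = −E_n.
E_n = −E_R·Z²/n², so K = E_R·Z²/n² = 13.61 × 2²/5² = 2.178 eV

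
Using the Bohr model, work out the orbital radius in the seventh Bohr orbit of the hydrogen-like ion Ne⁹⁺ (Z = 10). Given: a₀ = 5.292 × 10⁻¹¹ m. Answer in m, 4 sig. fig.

2.593 × 10⁻¹⁰ m

r_n = n²a₀/Z = 7² × 5.292 × 10⁻¹¹ / 10
    = 49 × 5.292 × 10⁻¹¹ / 10 = 2.593 × 10⁻¹⁰ m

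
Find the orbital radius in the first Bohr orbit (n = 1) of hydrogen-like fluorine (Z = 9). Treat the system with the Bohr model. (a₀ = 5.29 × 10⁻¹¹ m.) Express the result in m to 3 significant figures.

r_n = n²a₀/Z = 1² × 5.29 × 10⁻¹¹ / 9
    = 1 × 5.29 × 10⁻¹¹ / 9 = 5.88 × 10⁻¹² m

5.88 × 10⁻¹² m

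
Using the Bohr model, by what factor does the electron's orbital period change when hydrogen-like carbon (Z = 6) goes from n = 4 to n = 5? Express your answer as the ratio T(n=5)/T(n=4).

T ∝ Z^-2 · n^3; with Z fixed, T ∝ n^3.
T(n=5)/T(n=4) = (5/4)^3 = 125/64

125/64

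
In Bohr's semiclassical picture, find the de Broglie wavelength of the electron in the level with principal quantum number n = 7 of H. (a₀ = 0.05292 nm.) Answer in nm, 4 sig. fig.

The Bohr quantisation condition is nλ = 2πr_n.
r_n = n²a₀/Z = 2.593 nm
λ = 2πr_n/n = 2π·2.593/7 = 2.328 nm

2.328 nm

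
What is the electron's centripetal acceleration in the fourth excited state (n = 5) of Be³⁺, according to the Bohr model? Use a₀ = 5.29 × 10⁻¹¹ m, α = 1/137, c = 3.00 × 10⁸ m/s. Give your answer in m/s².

9.28 × 10²¹ m/s²

r = n²a₀/Z = 3.31 × 10⁻¹⁰ m, v = Zαc/n = 1.75 × 10⁶ m/s
a = v²/r = (1.75 × 10⁶)² / 3.31 × 10⁻¹⁰ = 9.28 × 10²¹ m/s²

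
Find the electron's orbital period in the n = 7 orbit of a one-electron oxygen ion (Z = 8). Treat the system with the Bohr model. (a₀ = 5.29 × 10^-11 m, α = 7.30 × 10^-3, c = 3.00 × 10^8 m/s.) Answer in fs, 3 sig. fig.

0.813 fs

r = n²a₀/Z = 7²·5.29 × 10^-11/8 = 3.24 × 10^-10 m
v = Zαc/n = 8·0.00730·3.00 × 10^8/7 = 2.50 × 10^6 m/s
T = 2πr/v = 8.13 × 10^-16 s = 0.813 fs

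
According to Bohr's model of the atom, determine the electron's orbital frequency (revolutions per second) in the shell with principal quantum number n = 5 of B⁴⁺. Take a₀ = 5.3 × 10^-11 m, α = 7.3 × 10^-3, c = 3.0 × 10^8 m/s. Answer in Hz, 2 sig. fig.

r = n²a₀/Z = 2.6 × 10^-10 m, v = Zαc/n = 2.2 × 10^6 m/s
f = v/(2πr) = 1.3 × 10^15 Hz

1.3 × 10^15 Hz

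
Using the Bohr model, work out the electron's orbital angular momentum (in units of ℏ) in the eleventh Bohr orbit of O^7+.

L_n = nℏ, so L/ℏ = n = 11.

11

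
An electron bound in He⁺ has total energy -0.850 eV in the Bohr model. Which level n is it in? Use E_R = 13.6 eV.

8

E_n = −E_R Z²/n² ⇒ n² = E_R Z²/(−E_n) = 13.6 × 2² / 0.850 ≈ 64.00
n = 8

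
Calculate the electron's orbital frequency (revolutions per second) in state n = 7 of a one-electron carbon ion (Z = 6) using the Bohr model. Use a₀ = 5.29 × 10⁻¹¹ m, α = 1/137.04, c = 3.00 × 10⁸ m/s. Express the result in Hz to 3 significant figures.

6.91 × 10¹⁴ Hz

r = n²a₀/Z = 4.32 × 10⁻¹⁰ m, v = Zαc/n = 1.88 × 10⁶ m/s
f = v/(2πr) = 6.91 × 10¹⁴ Hz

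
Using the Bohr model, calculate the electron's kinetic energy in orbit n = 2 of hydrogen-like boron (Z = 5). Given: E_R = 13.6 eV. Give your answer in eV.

For a Coulomb orbit the virial theorem gives K = −E_n.
E_n = −E_R·Z²/n², so K = E_R·Z²/n² = 13.6 × 5²/2² = 85.0 eV

85.0 eV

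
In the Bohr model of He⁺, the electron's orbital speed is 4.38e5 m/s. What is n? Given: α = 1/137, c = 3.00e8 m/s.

v_n = Zαc/n ⇒ n = Zαc/v = 2 × 0.00730 × 3.00e8 / 4.38e5 ≈ 10.00
n = 10

10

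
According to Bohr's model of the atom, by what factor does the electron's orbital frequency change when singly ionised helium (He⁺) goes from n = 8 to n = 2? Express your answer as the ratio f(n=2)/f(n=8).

64

f ∝ Z^2 · n^-3; with Z fixed, f ∝ n^-3.
f(n=2)/f(n=8) = (2/8)^-3 = 64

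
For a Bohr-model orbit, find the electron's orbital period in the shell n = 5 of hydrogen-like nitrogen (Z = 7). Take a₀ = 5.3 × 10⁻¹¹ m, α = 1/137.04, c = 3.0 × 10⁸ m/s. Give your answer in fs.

0.39 fs

r = n²a₀/Z = 5²·5.3 × 10⁻¹¹/7 = 1.9 × 10⁻¹⁰ m
v = Zαc/n = 7·0.0073·3.0 × 10⁸/5 = 3.1 × 10⁶ m/s
T = 2πr/v = 3.9 × 10⁻¹⁶ s = 0.39 fs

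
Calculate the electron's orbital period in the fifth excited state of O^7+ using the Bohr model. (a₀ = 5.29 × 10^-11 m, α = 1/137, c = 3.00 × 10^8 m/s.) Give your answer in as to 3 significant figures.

r = n²a₀/Z = 6²·5.29 × 10^-11/8 = 2.38 × 10^-10 m
v = Zαc/n = 8·0.00730·3.00 × 10^8/6 = 2.92 × 10^6 m/s
T = 2πr/v = 5.12 × 10^-16 s = 512 as

512 as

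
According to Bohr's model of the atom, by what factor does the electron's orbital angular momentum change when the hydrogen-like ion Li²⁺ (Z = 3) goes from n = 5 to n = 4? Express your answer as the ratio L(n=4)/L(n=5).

4/5

L = nℏ depends only on n, so L ∝ n.
L(n=4)/L(n=5) = (4/5)^1 = 4/5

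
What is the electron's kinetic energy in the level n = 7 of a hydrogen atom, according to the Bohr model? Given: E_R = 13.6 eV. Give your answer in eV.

0.278 eV

For a Coulomb orbit the virial theorem gives K = −E_n.
E_n = −E_R·Z²/n², so K = E_R·Z²/n² = 13.6 × 1²/7² = 0.278 eV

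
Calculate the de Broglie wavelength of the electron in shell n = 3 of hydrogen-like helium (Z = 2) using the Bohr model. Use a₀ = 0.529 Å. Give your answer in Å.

4.99 Å

The Bohr quantisation condition is nλ = 2πr_n.
r_n = n²a₀/Z = 2.38 Å
λ = 2πr_n/n = 2π·2.38/3 = 4.99 Å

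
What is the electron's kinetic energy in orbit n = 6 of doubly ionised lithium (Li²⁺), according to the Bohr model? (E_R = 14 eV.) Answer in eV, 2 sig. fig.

3.5 eV

For a Coulomb orbit the virial theorem gives K = −E_n.
E_n = −E_R·Z²/n², so K = E_R·Z²/n² = 14 × 3²/6² = 3.5 eV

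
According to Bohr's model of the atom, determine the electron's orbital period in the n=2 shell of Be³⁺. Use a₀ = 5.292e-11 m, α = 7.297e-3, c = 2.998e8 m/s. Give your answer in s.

r = n²a₀/Z = 2²·5.292e-11/4 = 5.292e-11 m
v = Zαc/n = 4·0.007297·2.998e8/2 = 4.375e6 m/s
T = 2πr/v = 7.600e-17 s

7.600e-17 s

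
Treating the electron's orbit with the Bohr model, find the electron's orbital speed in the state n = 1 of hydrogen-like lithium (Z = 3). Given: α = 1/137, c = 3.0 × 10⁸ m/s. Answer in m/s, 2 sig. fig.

v_n = Zαc/n = 3 × 0.0073 × 3.0 × 10⁸ / 1
    = 6.6 × 10⁶ m/s

6.6 × 10⁶ m/s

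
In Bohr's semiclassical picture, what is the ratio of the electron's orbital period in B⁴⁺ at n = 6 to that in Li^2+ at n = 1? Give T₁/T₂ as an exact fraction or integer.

1944/25

T ∝ Z^-2 · n^3
T₁/T₂ = (5/3)^-2 · (6/1)^3 = 1944/25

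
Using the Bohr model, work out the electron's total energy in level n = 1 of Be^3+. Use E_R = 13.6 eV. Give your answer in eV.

E_n = −E_R·Z²/n² = −13.6 × 4²/1² = -218 eV

-218 eV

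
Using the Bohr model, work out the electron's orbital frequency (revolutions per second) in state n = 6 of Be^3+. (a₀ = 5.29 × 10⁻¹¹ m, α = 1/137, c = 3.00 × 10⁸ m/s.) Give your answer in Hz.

r = n²a₀/Z = 4.76 × 10⁻¹⁰ m, v = Zαc/n = 1.46 × 10⁶ m/s
f = v/(2πr) = 4.88 × 10¹⁴ Hz

4.88 × 10¹⁴ Hz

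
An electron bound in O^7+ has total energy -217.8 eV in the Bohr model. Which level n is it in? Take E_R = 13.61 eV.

2

E_n = −E_R Z²/n² ⇒ n² = E_R Z²/(−E_n) = 13.61 × 8² / 217.8 ≈ 4.00
n = 2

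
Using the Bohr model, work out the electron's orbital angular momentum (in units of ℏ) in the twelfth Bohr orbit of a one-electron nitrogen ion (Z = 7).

L_n = nℏ, so L/ℏ = n = 12.

12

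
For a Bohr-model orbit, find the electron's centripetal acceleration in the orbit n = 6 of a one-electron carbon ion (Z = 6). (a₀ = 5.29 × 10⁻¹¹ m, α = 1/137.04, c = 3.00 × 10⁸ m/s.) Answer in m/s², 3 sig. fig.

1.51 × 10²² m/s²

r = n²a₀/Z = 3.17 × 10⁻¹⁰ m, v = Zαc/n = 2.19 × 10⁶ m/s
a = v²/r = (2.19 × 10⁶)² / 3.17 × 10⁻¹⁰ = 1.51 × 10²² m/s²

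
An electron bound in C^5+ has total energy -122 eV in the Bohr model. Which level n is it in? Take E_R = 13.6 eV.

2

E_n = −E_R Z²/n² ⇒ n² = E_R Z²/(−E_n) = 13.6 × 6² / 122 ≈ 4.01
n = 2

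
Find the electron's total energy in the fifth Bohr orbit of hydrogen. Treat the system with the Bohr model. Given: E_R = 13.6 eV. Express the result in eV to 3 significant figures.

E_n = −E_R·Z²/n² = −13.6 × 1²/5² = -0.544 eV

-0.544 eV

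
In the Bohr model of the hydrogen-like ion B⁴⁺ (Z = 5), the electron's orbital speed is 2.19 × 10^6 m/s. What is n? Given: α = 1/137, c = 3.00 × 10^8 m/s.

v_n = Zαc/n ⇒ n = Zαc/v = 5 × 0.00730 × 3.00 × 10^8 / 2.19 × 10^6 ≈ 5.00
n = 5

5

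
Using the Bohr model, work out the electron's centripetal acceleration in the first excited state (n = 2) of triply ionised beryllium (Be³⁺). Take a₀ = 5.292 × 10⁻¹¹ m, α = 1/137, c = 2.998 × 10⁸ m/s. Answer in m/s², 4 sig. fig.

r = n²a₀/Z = 5.292 × 10⁻¹¹ m, v = Zαc/n = 4.377 × 10⁶ m/s
a = v²/r = (4.377 × 10⁶)² / 5.292 × 10⁻¹¹ = 3.620 × 10²³ m/s²

3.620 × 10²³ m/s²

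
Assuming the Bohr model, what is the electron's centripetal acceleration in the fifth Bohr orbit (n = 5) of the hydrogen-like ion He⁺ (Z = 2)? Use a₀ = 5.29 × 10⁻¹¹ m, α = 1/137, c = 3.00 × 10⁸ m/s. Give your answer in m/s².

r = n²a₀/Z = 6.61 × 10⁻¹⁰ m, v = Zαc/n = 8.76 × 10⁵ m/s
a = v²/r = (8.76 × 10⁵)² / 6.61 × 10⁻¹⁰ = 1.16 × 10²¹ m/s²

1.16 × 10²¹ m/s²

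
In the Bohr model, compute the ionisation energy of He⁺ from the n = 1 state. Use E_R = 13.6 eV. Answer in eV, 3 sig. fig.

54.4 eV

E_n = −E_R·Z²/n² = −13.6 × 2²/1² eV = -54.4 eV
Ionisation energy = −E_n = 54.4 eV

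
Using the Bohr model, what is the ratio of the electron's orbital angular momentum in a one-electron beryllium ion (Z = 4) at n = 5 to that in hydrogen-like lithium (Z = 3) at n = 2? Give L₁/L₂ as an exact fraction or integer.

L = nℏ is independent of Z.
L₁/L₂ = n₁/n₂ = 5/2 = 5/2

5/2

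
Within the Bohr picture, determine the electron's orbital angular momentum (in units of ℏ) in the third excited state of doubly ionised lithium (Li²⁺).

L_n = nℏ, so L/ℏ = n = 4.

4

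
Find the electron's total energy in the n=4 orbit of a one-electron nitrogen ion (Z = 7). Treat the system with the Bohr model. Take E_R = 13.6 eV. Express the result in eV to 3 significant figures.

E_n = −E_R·Z²/n² = −13.6 × 7²/4² = -41.6 eV

-41.6 eV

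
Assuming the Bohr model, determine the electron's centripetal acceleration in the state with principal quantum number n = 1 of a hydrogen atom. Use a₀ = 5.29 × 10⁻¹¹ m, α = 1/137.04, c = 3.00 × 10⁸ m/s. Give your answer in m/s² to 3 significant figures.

r = n²a₀/Z = 5.29 × 10⁻¹¹ m, v = Zαc/n = 2.19 × 10⁶ m/s
a = v²/r = (2.19 × 10⁶)² / 5.29 × 10⁻¹¹ = 9.06 × 10²² m/s²

9.06 × 10²² m/s²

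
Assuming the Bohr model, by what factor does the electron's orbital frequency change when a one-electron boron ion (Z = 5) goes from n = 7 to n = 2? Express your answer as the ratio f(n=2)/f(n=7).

343/8

f ∝ Z^2 · n^-3; with Z fixed, f ∝ n^-3.
f(n=2)/f(n=7) = (2/7)^-3 = 343/8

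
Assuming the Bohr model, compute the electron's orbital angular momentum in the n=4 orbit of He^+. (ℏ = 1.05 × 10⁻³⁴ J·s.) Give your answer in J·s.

L_n = nℏ = 4 × 1.05 × 10⁻³⁴ = 4.20 × 10⁻³⁴ J·s

4.20 × 10⁻³⁴ J·s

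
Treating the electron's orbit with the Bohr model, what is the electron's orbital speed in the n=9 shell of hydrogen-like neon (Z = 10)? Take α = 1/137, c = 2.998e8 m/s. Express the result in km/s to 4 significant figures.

v_n = Zαc/n = 10 × 0.007299 × 2.998e8 / 9
    = 2431 km/s

2431 km/s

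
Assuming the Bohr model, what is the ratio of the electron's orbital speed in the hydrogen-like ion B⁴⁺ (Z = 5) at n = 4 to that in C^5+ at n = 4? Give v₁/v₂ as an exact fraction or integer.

v ∝ Z^1 · n^-1
v₁/v₂ = (5/6)^1 · (4/4)^-1 = 5/6

5/6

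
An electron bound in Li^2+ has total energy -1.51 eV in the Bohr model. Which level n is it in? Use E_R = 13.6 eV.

E_n = −E_R Z²/n² ⇒ n² = E_R Z²/(−E_n) = 13.6 × 3² / 1.51 ≈ 81.06
n = 9

9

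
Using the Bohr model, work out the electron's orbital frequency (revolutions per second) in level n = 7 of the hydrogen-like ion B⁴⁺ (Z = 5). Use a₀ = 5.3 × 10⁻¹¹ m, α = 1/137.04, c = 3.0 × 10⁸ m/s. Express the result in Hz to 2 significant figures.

r = n²a₀/Z = 5.2 × 10⁻¹⁰ m, v = Zαc/n = 1.6 × 10⁶ m/s
f = v/(2πr) = 4.8 × 10¹⁴ Hz

4.8 × 10¹⁴ Hz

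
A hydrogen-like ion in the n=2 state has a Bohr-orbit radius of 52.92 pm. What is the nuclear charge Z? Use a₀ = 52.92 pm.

r_n = n²a₀/Z ⇒ Z = n²a₀/r = 2² × 52.92 / 52.92 ≈ 4.00
Z = 4

4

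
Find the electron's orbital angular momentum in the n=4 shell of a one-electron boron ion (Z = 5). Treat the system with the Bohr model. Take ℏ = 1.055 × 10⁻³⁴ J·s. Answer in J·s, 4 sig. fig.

4.220 × 10⁻³⁴ J·s

L_n = nℏ = 4 × 1.055 × 10⁻³⁴ = 4.220 × 10⁻³⁴ J·s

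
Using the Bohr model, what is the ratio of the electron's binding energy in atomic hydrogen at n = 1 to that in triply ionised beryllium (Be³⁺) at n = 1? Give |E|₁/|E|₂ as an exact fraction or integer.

|E| ∝ Z^2 · n^-2
|E|₁/|E|₂ = (1/4)^2 · (1/1)^-2 = 1/16

1/16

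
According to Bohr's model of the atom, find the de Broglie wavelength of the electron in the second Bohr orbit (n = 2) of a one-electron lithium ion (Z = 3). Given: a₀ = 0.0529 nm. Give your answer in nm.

The Bohr quantisation condition is nλ = 2πr_n.
r_n = n²a₀/Z = 0.0705 nm
λ = 2πr_n/n = 2π·0.0705/2 = 0.222 nm

0.222 nm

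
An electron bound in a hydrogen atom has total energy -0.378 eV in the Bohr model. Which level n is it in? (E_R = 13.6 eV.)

6

E_n = −E_R Z²/n² ⇒ n² = E_R Z²/(−E_n) = 13.6 × 1² / 0.378 ≈ 35.98
n = 6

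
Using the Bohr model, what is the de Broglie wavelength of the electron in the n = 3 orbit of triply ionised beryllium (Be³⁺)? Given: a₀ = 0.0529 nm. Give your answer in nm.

The Bohr quantisation condition is nλ = 2πr_n.
r_n = n²a₀/Z = 0.119 nm
λ = 2πr_n/n = 2π·0.119/3 = 0.249 nm

0.249 nm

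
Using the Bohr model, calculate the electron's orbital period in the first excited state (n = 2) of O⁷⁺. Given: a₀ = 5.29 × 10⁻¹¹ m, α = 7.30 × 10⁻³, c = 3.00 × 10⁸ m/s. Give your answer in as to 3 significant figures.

19.0 as

r = n²a₀/Z = 2²·5.29 × 10⁻¹¹/8 = 2.65 × 10⁻¹¹ m
v = Zαc/n = 8·0.00730·3.00 × 10⁸/2 = 8.76 × 10⁶ m/s
T = 2πr/v = 1.90 × 10⁻¹⁷ s = 19.0 as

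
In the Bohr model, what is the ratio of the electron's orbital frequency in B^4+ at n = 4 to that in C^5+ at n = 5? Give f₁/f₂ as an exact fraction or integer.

3125/2304

f ∝ Z^2 · n^-3
f₁/f₂ = (5/6)^2 · (4/5)^-3 = 3125/2304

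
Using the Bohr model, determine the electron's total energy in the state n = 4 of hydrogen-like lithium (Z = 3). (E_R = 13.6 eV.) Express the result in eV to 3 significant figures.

E_n = −E_R·Z²/n² = −13.6 × 3²/4² = -7.65 eV

-7.65 eV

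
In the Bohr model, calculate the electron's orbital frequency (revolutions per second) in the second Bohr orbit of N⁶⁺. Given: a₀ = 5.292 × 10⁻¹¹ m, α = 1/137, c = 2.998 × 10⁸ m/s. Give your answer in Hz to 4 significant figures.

r = n²a₀/Z = 3.024 × 10⁻¹¹ m, v = Zαc/n = 7.659 × 10⁶ m/s
f = v/(2πr) = 4.031 × 10¹⁶ Hz

4.031 × 10¹⁶ Hz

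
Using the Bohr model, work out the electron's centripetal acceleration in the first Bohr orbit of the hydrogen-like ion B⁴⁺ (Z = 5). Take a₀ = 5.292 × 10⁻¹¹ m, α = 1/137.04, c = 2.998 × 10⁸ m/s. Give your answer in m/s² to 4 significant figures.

1.130 × 10²⁵ m/s²

r = n²a₀/Z = 1.058 × 10⁻¹¹ m, v = Zαc/n = 1.094 × 10⁷ m/s
a = v²/r = (1.094 × 10⁷)² / 1.058 × 10⁻¹¹ = 1.130 × 10²⁵ m/s²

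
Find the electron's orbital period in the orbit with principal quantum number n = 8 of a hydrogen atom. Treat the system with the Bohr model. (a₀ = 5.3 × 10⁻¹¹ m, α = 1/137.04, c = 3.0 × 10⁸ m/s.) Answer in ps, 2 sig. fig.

0.078 ps

r = n²a₀/Z = 8²·5.3 × 10⁻¹¹/1 = 3.4 × 10⁻⁹ m
v = Zαc/n = 1·0.0073·3.0 × 10⁸/8 = 2.7 × 10⁵ m/s
T = 2πr/v = 7.8 × 10⁻¹⁴ s = 0.078 ps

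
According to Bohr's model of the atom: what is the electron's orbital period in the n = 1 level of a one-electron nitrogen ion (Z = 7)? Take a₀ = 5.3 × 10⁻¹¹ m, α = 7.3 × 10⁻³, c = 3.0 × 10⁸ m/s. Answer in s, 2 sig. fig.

3.1 × 10⁻¹⁸ s

r = n²a₀/Z = 1²·5.3 × 10⁻¹¹/7 = 7.6 × 10⁻¹² m
v = Zαc/n = 7·0.0073·3.0 × 10⁸/1 = 1.5 × 10⁷ m/s
T = 2πr/v = 3.1 × 10⁻¹⁸ s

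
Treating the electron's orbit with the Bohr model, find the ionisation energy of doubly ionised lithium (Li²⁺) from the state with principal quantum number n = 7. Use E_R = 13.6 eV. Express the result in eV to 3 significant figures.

E_n = −E_R·Z²/n² = −13.6 × 3²/7² eV = -2.50 eV
Ionisation energy = −E_n = 2.50 eV

2.50 eV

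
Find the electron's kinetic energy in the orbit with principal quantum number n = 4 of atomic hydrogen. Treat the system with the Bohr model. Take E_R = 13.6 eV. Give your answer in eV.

0.850 eV

For a Coulomb orbit the virial theorem gives K = −E_n.
E_n = −E_R·Z²/n², so K = E_R·Z²/n² = 13.6 × 1²/4² = 0.850 eV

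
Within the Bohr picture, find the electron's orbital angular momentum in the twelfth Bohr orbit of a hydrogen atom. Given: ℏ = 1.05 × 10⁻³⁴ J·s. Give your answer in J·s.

L_n = nℏ = 12 × 1.05 × 10⁻³⁴ = 1.26 × 10⁻³³ J·s

1.26 × 10⁻³³ J·s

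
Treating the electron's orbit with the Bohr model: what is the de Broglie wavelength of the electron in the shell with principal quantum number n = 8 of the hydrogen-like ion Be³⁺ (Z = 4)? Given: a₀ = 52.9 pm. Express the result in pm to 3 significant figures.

665 pm

The Bohr quantisation condition is nλ = 2πr_n.
r_n = n²a₀/Z = 846 pm
λ = 2πr_n/n = 2π·846/8 = 665 pm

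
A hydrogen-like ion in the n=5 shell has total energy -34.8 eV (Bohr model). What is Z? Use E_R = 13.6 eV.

8

E_n = −E_R Z²/n² ⇒ Z² = −E_n n²/E_R = 34.8 × 5² / 13.6 ≈ 63.97
Z = 8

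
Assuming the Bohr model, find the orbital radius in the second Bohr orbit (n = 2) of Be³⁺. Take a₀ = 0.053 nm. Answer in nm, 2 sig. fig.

r_n = n²a₀/Z = 2² × 0.053 / 4
    = 4 × 0.053 / 4 = 0.053 nm

0.053 nm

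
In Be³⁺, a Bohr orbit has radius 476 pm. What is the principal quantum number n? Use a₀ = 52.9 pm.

r_n = n²a₀/Z ⇒ n² = rZ/a₀ = 476 × 4 / 52.9 ≈ 35.99
n = 6

6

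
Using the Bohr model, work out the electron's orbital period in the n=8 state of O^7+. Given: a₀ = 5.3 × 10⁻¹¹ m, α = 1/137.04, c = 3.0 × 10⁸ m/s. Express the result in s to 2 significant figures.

r = n²a₀/Z = 8²·5.3 × 10⁻¹¹/8 = 4.2 × 10⁻¹⁰ m
v = Zαc/n = 8·0.0073·3.0 × 10⁸/8 = 2.2 × 10⁶ m/s
T = 2πr/v = 1.2 × 10⁻¹⁵ s

1.2 × 10⁻¹⁵ s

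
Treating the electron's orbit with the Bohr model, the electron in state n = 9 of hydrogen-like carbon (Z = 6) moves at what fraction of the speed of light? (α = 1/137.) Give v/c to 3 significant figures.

0.00487

v_n = Zαc/n, so v/c = Zα/n = 6 × 0.00730 / 9 = 0.00487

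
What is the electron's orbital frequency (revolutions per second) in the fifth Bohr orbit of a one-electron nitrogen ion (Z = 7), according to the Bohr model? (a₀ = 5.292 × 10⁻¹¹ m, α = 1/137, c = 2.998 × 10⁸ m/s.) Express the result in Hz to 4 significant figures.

2.580 × 10¹⁵ Hz

r = n²a₀/Z = 1.890 × 10⁻¹⁰ m, v = Zαc/n = 3.064 × 10⁶ m/s
f = v/(2πr) = 2.580 × 10¹⁵ Hz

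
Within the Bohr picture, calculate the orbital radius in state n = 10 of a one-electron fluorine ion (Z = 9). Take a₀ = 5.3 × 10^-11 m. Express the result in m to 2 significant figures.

5.9 × 10^-10 m

r_n = n²a₀/Z = 10² × 5.3 × 10^-11 / 9
    = 100 × 5.3 × 10^-11 / 9 = 5.9 × 10^-10 m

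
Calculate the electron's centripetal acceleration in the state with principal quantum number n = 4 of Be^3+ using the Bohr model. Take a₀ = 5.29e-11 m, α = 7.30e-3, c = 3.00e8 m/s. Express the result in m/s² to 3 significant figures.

r = n²a₀/Z = 2.12e-10 m, v = Zαc/n = 2.19e6 m/s
a = v²/r = (2.19e6)² / 2.12e-10 = 2.27e22 m/s²

2.27e22 m/s²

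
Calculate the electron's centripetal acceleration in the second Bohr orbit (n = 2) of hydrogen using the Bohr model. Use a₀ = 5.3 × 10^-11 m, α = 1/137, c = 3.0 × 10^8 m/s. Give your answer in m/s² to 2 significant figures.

r = n²a₀/Z = 2.1 × 10^-10 m, v = Zαc/n = 1.1 × 10^6 m/s
a = v²/r = (1.1 × 10^6)² / 2.1 × 10^-10 = 5.7 × 10^21 m/s²

5.7 × 10^21 m/s²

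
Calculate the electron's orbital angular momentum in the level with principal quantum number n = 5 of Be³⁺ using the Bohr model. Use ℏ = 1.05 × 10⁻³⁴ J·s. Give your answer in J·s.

5.25 × 10⁻³⁴ J·s

L_n = nℏ = 5 × 1.05 × 10⁻³⁴ = 5.25 × 10⁻³⁴ J·s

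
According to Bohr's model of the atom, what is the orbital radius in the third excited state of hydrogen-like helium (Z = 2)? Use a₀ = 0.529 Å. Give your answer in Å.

r_n = n²a₀/Z = 4² × 0.529 / 2
    = 16 × 0.529 / 2 = 4.23 Å

4.23 Å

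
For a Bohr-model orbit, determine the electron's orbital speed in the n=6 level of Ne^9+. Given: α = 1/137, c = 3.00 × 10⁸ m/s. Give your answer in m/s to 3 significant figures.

v_n = Zαc/n = 10 × 0.00730 × 3.00 × 10⁸ / 6
    = 3.65 × 10⁶ m/s

3.65 × 10⁶ m/s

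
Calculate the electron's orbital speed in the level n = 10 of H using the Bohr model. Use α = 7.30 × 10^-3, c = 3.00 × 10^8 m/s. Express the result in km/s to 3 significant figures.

v_n = Zαc/n = 1 × 0.00730 × 3.00 × 10^8 / 10
    = 219 km/s

219 km/s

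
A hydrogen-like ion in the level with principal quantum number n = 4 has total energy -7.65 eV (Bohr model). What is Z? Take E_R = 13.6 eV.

E_n = −E_R Z²/n² ⇒ Z² = −E_n n²/E_R = 7.65 × 4² / 13.6 ≈ 9.00
Z = 3

3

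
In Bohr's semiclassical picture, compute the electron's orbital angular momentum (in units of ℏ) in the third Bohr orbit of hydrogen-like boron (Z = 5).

L_n = nℏ, so L/ℏ = n = 3.

3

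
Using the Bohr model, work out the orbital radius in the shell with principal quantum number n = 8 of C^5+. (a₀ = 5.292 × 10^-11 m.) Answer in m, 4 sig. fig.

r_n = n²a₀/Z = 8² × 5.292 × 10^-11 / 6
    = 64 × 5.292 × 10^-11 / 6 = 5.645 × 10^-10 m

5.645 × 10^-10 m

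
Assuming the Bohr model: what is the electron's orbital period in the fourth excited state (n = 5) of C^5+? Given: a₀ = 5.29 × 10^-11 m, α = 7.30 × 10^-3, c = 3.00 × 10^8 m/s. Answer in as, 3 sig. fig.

r = n²a₀/Z = 5²·5.29 × 10^-11/6 = 2.20 × 10^-10 m
v = Zαc/n = 6·0.00730·3.00 × 10^8/5 = 2.63 × 10^6 m/s
T = 2πr/v = 5.27 × 10^-16 s = 527 as

527 as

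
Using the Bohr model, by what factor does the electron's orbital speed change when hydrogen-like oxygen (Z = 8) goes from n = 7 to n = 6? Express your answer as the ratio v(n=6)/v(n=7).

7/6

v ∝ Z^1 · n^-1; with Z fixed, v ∝ n^-1.
v(n=6)/v(n=7) = (6/7)^-1 = 7/6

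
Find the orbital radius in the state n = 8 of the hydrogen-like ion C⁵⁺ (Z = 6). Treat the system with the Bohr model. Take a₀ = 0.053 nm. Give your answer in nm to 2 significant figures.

r_n = n²a₀/Z = 8² × 0.053 / 6
    = 64 × 0.053 / 6 = 0.57 nm

0.57 nm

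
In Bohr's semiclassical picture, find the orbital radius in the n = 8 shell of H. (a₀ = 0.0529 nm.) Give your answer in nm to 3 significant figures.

r_n = n²a₀/Z = 8² × 0.0529 / 1
    = 64 × 0.0529 / 1 = 3.39 nm

3.39 nm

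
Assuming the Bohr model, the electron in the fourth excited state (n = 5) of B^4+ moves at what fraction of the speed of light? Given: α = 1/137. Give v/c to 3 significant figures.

v_n = Zαc/n, so v/c = Zα/n = 5 × 0.00730 / 5 = 0.00730

0.00730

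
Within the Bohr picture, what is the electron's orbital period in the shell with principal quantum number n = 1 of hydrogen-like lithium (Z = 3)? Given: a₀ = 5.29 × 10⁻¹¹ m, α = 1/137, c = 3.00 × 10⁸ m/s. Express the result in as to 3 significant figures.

r = n²a₀/Z = 1²·5.29 × 10⁻¹¹/3 = 1.76 × 10⁻¹¹ m
v = Zαc/n = 3·0.00730·3.00 × 10⁸/1 = 6.57 × 10⁶ m/s
T = 2πr/v = 1.69 × 10⁻¹⁷ s = 16.9 as

16.9 as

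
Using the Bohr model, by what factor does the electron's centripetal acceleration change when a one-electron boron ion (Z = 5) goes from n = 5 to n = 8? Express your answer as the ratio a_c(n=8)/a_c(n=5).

a_c ∝ Z^3 · n^-4; with Z fixed, a_c ∝ n^-4.
a_c(n=8)/a_c(n=5) = (8/5)^-4 = 625/4096

625/4096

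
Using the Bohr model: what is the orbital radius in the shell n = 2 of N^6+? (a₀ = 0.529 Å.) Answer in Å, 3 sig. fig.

0.302 Å

r_n = n²a₀/Z = 2² × 0.529 / 7
    = 4 × 0.529 / 7 = 0.302 Å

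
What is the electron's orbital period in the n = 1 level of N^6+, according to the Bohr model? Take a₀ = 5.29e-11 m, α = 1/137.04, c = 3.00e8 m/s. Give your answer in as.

3.10 as

r = n²a₀/Z = 1²·5.29e-11/7 = 7.56e-12 m
v = Zαc/n = 7·0.00730·3.00e8/1 = 1.53e7 m/s
T = 2πr/v = 3.10e-18 s = 3.10 as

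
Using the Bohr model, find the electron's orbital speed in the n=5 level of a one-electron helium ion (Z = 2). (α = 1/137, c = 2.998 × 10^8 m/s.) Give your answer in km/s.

v_n = Zαc/n = 2 × 0.007299 × 2.998 × 10^8 / 5
    = 875.3 km/s

875.3 km/s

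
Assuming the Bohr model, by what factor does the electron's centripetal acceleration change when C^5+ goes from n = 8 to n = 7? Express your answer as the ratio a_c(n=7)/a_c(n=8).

a_c ∝ Z^3 · n^-4; with Z fixed, a_c ∝ n^-4.
a_c(n=7)/a_c(n=8) = (7/8)^-4 = 4096/2401

4096/2401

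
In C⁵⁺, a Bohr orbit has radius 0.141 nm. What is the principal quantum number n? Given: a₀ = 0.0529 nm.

4

r_n = n²a₀/Z ⇒ n² = rZ/a₀ = 0.141 × 6 / 0.0529 ≈ 15.99
n = 4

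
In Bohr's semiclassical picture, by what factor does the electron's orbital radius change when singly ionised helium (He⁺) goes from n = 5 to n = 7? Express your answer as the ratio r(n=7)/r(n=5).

49/25

r ∝ Z^-1 · n^2; with Z fixed, r ∝ n^2.
r(n=7)/r(n=5) = (7/5)^2 = 49/25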